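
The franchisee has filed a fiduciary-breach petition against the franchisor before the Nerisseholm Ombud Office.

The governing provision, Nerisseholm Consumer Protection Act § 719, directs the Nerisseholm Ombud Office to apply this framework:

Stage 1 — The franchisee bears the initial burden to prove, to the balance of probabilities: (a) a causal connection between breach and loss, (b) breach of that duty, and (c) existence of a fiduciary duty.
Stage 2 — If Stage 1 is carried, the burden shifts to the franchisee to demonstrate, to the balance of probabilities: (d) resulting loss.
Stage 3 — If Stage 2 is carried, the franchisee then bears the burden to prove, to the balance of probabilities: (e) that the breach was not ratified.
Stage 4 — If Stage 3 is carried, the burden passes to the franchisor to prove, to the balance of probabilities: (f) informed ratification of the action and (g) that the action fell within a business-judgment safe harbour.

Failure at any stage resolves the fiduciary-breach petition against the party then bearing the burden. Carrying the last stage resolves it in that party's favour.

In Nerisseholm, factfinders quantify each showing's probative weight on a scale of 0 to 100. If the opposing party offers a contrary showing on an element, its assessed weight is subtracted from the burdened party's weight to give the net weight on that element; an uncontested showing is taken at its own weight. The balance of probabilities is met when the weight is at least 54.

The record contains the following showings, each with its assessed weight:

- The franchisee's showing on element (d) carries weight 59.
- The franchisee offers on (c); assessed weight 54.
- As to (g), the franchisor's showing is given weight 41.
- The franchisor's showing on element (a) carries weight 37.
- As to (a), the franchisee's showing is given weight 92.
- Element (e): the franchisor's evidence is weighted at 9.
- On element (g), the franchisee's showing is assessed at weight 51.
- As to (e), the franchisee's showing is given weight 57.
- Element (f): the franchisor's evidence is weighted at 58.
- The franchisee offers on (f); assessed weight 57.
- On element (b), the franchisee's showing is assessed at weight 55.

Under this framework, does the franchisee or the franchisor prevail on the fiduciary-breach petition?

franchisor

Stage 1 (franchisee, the balance of probabilities, weight is at least 54): (a) net 92−37=55 ≥ 54 — meets; (b) 55 ≥ 54 — meets; (c) 54 ≥ 54 — meets.
  Stage 1 is satisfied; the franchisee continues to bear the burden.
Stage 2 (franchisee, the balance of probabilities, weight is at least 54): (d) 59 ≥ 54 — meets.
  All elements met. The franchisee retains the burden for Stage 3.
Stage 3 (franchisee, the balance of probabilities, weight is at least 54): (e) net 57−9=48 < 54 — fails.
  The franchisee does not carry Stage 3.
The franchisor prevails.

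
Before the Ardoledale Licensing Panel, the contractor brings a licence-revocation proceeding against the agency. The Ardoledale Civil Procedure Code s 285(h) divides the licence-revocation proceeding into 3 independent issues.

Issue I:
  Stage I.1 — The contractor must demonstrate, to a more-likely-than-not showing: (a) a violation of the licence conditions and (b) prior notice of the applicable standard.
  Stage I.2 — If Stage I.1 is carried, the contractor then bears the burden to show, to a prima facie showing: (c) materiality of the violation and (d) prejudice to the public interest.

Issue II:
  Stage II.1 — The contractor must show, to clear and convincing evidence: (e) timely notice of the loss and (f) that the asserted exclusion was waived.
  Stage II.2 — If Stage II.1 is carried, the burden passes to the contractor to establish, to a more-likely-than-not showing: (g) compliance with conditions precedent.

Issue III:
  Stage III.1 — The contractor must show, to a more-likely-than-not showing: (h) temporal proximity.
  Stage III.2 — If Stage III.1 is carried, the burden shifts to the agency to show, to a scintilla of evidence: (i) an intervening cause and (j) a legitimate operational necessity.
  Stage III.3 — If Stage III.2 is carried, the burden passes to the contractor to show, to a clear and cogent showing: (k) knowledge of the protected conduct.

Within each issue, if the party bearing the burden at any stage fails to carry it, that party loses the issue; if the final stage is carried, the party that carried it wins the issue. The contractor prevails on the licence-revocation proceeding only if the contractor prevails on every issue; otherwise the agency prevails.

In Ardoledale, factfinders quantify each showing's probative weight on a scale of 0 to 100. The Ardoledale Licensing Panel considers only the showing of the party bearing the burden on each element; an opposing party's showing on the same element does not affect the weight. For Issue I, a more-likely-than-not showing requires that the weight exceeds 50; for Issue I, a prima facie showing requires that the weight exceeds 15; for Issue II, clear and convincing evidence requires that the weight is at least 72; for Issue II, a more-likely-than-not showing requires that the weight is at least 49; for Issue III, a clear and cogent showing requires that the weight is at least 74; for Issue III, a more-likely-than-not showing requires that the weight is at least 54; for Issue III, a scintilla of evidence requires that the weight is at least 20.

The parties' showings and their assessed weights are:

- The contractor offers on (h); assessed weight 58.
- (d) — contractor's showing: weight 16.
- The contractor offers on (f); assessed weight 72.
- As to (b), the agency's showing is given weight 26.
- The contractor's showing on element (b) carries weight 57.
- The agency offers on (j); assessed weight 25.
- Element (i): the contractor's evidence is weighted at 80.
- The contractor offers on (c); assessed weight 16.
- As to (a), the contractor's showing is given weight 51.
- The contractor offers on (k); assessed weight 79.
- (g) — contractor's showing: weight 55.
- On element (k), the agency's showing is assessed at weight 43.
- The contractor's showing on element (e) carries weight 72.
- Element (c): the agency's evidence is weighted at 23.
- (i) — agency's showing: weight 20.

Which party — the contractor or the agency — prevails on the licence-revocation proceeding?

contractor

— Issue I —
Stage I.1 — burden on contractor; standard: a more-likely-than-not showing (weight exceeds 50).
    (a): 51 > 50 [met]
    (b): 57 (agency's 26 disregarded) > 50 [met]
  All elements met. The contractor retains the burden for Stage I.2.
Stage I.2 — burden on contractor; standard: a prima facie showing (weight exceeds 15).
    (c): 16 (agency's 23 disregarded) > 15 [met]
    (d): 16 > 15 [met]
  The contractor carries the last stage.
With every stage satisfied, the contractor prevails on this issue.
— Issue II —
Stage II.1 (contractor, clear and convincing evidence, weight is at least 72): (e) 72 ≥ 72 — meets; (f) 72 ≥ 72 — meets.
  Stage II.1 carried; the burden remains with the contractor.
Stage II.2 (contractor, a more-likely-than-not showing, weight is at least 49): (g) 55 ≥ 49 — meets.
  All elements met at the final stage.
Every stage carried; the contractor prevails on this issue.
— Issue III —
Stage III.1 (contractor, a more-likely-than-not showing, weight is at least 54): (h) 58 ≥ 54 — meets.
  Stage III.1 is satisfied; the onus moves to the agency.
Stage III.2 (agency, a scintilla of evidence, weight is at least 20): (i) 20 (contractor's 80 disregarded) ≥ 20 — meets; (j) 25 ≥ 20 — meets.
  Stage III.2 is satisfied; the onus moves to the contractor.
Stage III.3 (contractor, a clear and cogent showing, weight is at least 74): (k) 79 (agency's 43 disregarded) ≥ 74 — meets.
  The contractor carries the last stage.
With every stage satisfied, the contractor prevails on this issue.
Per-issue: Issue I → contractor; Issue II → contractor; Issue III → contractor. The contractor must prevail on every issue; overall, the contractor prevails.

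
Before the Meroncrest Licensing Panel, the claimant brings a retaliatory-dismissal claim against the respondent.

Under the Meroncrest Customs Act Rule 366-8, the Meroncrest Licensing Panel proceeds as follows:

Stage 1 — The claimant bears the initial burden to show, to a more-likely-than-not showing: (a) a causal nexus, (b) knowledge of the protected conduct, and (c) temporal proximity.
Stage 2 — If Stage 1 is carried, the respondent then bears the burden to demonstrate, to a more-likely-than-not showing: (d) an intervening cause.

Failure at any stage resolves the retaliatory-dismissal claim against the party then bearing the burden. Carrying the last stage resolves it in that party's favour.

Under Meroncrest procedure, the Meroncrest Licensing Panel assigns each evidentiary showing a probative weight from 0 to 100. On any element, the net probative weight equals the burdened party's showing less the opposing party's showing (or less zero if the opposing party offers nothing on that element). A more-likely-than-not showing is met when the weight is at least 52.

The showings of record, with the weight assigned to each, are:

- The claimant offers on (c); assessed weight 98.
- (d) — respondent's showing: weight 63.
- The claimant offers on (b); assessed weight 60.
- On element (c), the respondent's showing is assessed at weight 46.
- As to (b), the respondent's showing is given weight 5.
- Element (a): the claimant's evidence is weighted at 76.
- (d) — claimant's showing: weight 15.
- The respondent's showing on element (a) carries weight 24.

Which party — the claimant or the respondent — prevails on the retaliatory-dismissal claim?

At Stage 1 the claimant must meet a more-likely-than-not showing (weight is at least 52): on (a) the weight is 76 less the opposing 24 gives net 52, ≥ 52, so (a) meets the standard; on (b) the weight is 60 less the opposing 5 gives net 55, which does reach 52, so (b) meets the standard; on (c) the weight is 98 less the opposing 46 gives net 52, which does reach 52, so (c) meets the standard.
  Stage 1 carried; the burden shifts to the respondent.
At Stage 2 the respondent must meet a more-likely-than-not showing (weight is at least 52): on (d) the weight is 63 less the opposing 15 gives net 48, < 52, so (d) does not meet the standard.
  The respondent does not carry Stage 2.
The claimant prevails.

claimant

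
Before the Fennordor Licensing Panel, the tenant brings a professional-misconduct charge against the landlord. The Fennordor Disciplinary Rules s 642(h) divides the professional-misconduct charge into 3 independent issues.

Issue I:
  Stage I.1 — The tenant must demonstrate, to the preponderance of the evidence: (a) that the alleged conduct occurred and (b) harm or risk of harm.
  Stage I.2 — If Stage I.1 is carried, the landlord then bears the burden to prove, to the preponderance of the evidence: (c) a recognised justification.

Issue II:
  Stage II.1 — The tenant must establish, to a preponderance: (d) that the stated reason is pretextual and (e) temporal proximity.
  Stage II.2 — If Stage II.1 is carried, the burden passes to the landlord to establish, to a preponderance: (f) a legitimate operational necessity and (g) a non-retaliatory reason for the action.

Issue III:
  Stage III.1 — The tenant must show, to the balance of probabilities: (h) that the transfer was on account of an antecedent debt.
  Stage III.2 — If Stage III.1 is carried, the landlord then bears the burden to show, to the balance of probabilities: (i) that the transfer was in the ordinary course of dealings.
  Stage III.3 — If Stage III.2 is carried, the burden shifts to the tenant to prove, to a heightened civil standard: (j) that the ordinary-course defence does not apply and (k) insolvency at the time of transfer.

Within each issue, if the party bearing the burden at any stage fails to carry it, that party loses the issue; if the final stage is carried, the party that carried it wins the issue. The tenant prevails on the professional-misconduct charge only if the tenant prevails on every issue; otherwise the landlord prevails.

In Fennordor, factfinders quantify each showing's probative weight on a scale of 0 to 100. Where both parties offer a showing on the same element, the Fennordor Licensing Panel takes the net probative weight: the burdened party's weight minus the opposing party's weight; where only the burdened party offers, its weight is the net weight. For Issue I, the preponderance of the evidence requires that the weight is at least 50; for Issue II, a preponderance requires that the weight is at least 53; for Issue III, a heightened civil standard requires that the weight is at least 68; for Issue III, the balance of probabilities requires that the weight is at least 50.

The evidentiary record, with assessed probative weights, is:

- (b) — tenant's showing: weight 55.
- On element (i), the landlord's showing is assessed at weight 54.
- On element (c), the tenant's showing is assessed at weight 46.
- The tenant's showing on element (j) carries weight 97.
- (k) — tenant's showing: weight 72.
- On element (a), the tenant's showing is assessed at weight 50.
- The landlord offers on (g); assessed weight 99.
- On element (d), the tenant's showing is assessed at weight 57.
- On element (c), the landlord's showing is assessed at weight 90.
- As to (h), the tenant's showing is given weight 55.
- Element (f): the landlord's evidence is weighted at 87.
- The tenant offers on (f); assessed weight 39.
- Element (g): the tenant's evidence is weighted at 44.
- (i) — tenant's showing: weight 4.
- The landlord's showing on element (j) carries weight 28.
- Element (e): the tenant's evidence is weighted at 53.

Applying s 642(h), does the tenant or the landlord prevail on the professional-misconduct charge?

— Issue I —
Stage I.1 — burden on tenant; standard: the preponderance of the evidence (weight is at least 50).
    (a): 50 ≥ 50 [met]
    (b): 55 ≥ 50 [met]
  The tenant carries Stage I.1; the landlord now bears the burden.
Stage I.2 — burden on landlord; standard: the preponderance of the evidence (weight is at least 50).
    (c): 90 − 46 = 44 < 50 [not met]
  Stage I.2 not carried; the landlord fails its burden.
So the tenant prevails on this issue.
— Issue II —
Stage II.1 — burden on tenant; standard: a preponderance (weight is at least 53).
    (d): 57 ≥ 53 [met]
    (e): 53 ≥ 53 [met]
  All elements met. The burden passes to the landlord.
Stage II.2 — burden on landlord; standard: a preponderance (weight is at least 53).
    (f): 87 − 39 = 48 < 53 [not met]
    (g): 99 − 44 = 55 ≥ 53 [met]
  Stage II.2 not carried; the landlord fails its burden.
So the tenant prevails on this issue.
— Issue III —
Stage III.1 (tenant, the balance of probabilities, weight is at least 50): (h) 55 ≥ 50 — meets.
  Stage III.1 is satisfied; the onus moves to the landlord.
Stage III.2 (landlord, the balance of probabilities, weight is at least 50): (i) net 54−4=50 ≥ 50 — meets.
  All elements met. The burden passes to the tenant.
Stage III.3 (tenant, a heightened civil standard, weight is at least 68): (j) net 97−28=69 ≥ 68 — meets; (k) 72 ≥ 68 — meets.
  The tenant carries the last stage.
Every stage carried; the tenant prevails on this issue.
Per-issue: Issue I → tenant; Issue II → tenant; Issue III → tenant. The tenant must prevail on every issue; overall, the tenant prevails.

tenant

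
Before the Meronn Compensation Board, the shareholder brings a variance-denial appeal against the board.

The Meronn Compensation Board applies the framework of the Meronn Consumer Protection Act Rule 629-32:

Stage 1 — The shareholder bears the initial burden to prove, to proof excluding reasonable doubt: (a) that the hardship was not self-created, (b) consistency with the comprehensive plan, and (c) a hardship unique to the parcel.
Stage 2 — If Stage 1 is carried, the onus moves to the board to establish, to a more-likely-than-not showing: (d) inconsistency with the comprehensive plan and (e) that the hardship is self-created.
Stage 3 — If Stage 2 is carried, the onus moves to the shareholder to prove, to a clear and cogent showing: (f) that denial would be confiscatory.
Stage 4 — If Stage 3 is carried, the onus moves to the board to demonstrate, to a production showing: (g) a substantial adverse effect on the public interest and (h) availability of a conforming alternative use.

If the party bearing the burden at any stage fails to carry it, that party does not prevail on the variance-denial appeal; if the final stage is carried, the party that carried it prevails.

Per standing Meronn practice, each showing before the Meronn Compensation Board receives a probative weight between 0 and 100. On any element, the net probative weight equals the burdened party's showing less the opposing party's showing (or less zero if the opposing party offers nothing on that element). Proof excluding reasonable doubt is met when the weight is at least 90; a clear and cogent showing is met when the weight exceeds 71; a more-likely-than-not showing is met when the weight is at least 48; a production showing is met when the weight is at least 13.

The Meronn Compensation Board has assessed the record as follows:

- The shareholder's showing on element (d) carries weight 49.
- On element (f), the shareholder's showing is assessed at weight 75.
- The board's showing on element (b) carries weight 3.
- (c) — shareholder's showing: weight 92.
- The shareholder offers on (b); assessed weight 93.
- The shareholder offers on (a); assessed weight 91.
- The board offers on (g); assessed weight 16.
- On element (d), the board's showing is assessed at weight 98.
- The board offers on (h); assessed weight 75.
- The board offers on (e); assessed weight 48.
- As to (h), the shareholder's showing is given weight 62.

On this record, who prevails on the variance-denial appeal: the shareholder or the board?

board

Stage 1 (shareholder, proof excluding reasonable doubt, weight is at least 90): (a) 91 ≥ 90 — meets; (b) net 93−3=90 ≥ 90 — meets; (c) 92 ≥ 90 — meets.
  All elements met. The burden passes to the board.
Stage 2 (board, a more-likely-than-not showing, weight is at least 48): (d) net 98−49=49 ≥ 48 — meets; (e) 48 ≥ 48 — meets.
  Stage 2 carried; the burden shifts to the shareholder.
Stage 3 (shareholder, a clear and cogent showing, weight exceeds 71): (f) 75 > 71 — meets.
  Stage 3 is satisfied; the onus moves to the board.
Stage 4 (board, a production showing, weight is at least 13): (g) 16 ≥ 13 — meets; (h) net 75−62=13 ≥ 13 — meets.
  Stage 4 carried; the final stage is satisfied.
All stages carried — the board prevails.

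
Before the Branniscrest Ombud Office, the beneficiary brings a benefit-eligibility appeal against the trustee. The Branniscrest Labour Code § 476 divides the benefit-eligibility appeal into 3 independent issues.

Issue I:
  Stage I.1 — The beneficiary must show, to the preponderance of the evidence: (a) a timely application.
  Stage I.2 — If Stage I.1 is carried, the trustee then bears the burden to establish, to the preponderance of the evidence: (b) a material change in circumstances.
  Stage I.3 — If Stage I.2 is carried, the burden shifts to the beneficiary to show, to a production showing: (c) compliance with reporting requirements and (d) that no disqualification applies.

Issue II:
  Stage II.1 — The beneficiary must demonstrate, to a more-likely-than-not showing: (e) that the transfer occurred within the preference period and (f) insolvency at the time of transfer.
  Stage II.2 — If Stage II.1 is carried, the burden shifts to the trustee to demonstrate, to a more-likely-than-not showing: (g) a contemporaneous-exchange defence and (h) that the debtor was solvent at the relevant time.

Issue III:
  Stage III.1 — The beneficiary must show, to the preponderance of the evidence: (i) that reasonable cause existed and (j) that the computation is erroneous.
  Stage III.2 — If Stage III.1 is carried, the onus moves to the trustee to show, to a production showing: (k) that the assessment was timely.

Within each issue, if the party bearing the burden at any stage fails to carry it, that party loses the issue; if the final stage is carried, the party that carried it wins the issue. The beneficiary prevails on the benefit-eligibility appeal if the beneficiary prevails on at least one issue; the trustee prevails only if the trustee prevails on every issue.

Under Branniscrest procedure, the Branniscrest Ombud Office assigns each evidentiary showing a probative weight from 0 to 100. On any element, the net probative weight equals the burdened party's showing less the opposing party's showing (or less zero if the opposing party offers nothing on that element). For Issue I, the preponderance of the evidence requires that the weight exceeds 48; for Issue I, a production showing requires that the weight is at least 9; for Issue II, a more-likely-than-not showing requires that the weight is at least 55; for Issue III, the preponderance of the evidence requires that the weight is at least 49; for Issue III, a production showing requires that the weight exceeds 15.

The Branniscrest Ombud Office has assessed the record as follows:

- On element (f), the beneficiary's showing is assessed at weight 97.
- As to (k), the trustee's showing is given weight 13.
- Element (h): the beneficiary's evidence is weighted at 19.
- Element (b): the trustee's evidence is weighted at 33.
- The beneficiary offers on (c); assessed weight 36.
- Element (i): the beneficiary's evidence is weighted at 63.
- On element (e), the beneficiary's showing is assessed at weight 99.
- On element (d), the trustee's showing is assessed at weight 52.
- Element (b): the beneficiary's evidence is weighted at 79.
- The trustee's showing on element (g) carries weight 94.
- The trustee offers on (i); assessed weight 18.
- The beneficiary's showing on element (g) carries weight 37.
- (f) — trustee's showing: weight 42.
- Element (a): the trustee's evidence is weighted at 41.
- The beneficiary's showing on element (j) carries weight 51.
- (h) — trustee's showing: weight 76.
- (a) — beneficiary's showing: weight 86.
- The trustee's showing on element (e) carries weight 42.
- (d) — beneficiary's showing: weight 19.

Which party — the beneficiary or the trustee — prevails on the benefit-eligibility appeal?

— Issue I —
Stage I.1 (beneficiary, the preponderance of the evidence, weight exceeds 48): (a) net 86−41=45 ≤ 48 — fails.
  The beneficiary does not carry Stage I.1.
So the trustee prevails on this issue.
— Issue II —
Stage II.1 — burden on beneficiary; standard: a more-likely-than-not showing (weight is at least 55).
    (e): 99 − 42 = 57 ≥ 55 [met]
    (f): 97 − 42 = 55 ≥ 55 [met]
  Stage II.1 is satisfied; the onus moves to the trustee.
Stage II.2 — burden on trustee; standard: a more-likely-than-not showing (weight is at least 55).
    (g): 94 − 37 = 57 ≥ 55 [met]
    (h): 76 − 19 = 57 ≥ 55 [met]
  The trustee carries the last stage.
All stages carried — the trustee prevails on this issue.
— Issue III —
At Stage III.1 the beneficiary must meet the preponderance of the evidence (weight is at least 49): on (i) the weight is 63 less the opposing 18 gives net 45, < 49, so (i) does not meet the standard; on (j) the weight is 51, which does reach 49, so (j) meets the standard.
  The beneficiary does not carry Stage III.1.
The analysis ends at Stage III.1; the trustee prevails on this issue.
Per-issue: Issue I → trustee; Issue II → trustee; Issue III → trustee. The beneficiary must prevail on at least one issue; overall, the trustee prevails.

trustee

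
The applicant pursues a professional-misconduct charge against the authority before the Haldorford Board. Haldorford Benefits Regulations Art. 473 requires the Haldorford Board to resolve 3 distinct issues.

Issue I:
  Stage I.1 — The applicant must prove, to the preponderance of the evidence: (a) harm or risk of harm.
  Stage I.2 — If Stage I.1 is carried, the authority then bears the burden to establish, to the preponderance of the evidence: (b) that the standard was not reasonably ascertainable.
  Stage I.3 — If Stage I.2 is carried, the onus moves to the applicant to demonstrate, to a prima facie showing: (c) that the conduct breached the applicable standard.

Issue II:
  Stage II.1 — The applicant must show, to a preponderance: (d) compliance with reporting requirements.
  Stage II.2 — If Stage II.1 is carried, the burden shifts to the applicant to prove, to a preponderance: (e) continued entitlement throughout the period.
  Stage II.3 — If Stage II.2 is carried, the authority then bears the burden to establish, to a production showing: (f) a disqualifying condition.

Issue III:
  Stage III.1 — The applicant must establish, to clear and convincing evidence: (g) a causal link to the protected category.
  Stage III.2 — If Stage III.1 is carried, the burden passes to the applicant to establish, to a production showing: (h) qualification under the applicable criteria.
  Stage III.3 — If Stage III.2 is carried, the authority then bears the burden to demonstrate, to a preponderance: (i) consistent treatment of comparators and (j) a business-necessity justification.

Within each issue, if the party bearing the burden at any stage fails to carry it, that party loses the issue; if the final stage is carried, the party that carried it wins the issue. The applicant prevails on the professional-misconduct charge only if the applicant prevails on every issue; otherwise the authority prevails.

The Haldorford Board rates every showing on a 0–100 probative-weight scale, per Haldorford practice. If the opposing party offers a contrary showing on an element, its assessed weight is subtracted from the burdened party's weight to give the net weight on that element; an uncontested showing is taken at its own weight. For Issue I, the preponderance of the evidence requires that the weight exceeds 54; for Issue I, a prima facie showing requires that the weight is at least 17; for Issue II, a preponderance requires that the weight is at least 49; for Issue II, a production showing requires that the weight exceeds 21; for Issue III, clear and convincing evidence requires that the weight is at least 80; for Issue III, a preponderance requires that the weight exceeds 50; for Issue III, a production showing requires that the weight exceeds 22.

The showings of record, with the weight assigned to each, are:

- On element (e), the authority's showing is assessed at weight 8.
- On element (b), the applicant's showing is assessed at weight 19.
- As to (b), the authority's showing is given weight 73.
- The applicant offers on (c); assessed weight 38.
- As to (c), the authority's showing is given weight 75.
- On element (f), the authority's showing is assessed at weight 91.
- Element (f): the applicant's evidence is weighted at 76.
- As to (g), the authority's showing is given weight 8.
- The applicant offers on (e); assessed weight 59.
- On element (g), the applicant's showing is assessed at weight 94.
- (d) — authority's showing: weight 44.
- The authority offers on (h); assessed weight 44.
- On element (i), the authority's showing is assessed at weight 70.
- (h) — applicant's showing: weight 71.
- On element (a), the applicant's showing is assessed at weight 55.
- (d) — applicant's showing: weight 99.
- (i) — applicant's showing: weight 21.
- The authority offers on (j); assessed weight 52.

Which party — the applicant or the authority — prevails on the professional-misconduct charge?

— Issue I —
Stage I.1 (applicant, the preponderance of the evidence, weight exceeds 54): (a) 55 > 54 — meets.
  Stage I.1 carried; the burden shifts to the authority.
Stage I.2 (authority, the preponderance of the evidence, weight exceeds 54): (b) net 73−19=54 ≤ 54 — fails.
  The authority does not carry Stage I.2.
So the applicant prevails on this issue.
— Issue II —
At Stage II.1 the applicant must meet a preponderance (weight is at least 49): on (d) the weight is 99 less the opposing 44 gives net 55, which does reach 49, so (d) meets the standard.
  All elements met. The applicant retains the burden for Stage II.2.
At Stage II.2 the applicant must meet a preponderance (weight is at least 49): on (e) the weight is 59 less the opposing 8 gives net 51, which does reach 49, so (e) meets the standard.
  Stage II.2 is satisfied; the onus moves to the authority.
At Stage II.3 the authority must meet a production showing (weight exceeds 21): on (f) the weight is 91 less the opposing 76 gives net 15, which does not exceed 21, so (f) does not meet the standard.
  Not every element is met, so the authority fails to carry Stage II.3.
So the applicant prevails on this issue.
— Issue III —
Stage III.1 — burden on applicant; standard: clear and convincing evidence (weight is at least 80).
    (g): 94 − 8 = 86 ≥ 80 [met]
  Stage III.1 is satisfied; the applicant continues to bear the burden.
Stage III.2 — burden on applicant; standard: a production showing (weight exceeds 22).
    (h): 71 − 44 = 27 > 22 [met]
  The applicant carries Stage III.2; the authority now bears the burden.
Stage III.3 — burden on authority; standard: a preponderance (weight exceeds 50).
    (i): 70 − 21 = 49 ≤ 50 [not met]
    (j): 52 > 50 [met]
  Not every element is met, so the authority fails to carry Stage III.3.
So the applicant prevails on this issue.
Per-issue: Issue I → applicant; Issue II → applicant; Issue III → applicant. The applicant must prevail on every issue; overall, the applicant prevails.

applicant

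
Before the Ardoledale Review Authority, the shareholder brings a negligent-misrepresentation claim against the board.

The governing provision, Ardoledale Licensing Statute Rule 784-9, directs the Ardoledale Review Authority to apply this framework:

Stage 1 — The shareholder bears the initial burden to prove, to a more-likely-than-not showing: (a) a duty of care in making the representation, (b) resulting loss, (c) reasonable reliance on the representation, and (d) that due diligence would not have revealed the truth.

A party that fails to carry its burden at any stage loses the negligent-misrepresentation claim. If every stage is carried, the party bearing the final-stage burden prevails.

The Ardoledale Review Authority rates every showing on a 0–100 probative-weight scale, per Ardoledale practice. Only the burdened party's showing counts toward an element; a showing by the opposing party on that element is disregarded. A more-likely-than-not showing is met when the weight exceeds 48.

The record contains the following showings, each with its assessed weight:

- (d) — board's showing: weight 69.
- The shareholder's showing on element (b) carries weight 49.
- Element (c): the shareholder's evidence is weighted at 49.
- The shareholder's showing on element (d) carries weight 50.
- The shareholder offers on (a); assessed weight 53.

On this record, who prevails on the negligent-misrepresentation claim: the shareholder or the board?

shareholder

Stage 1 (shareholder, a more-likely-than-not showing, weight exceeds 48): (a) 53 > 48 — meets; (b) 49 > 48 — meets; (c) 49 > 48 — meets; (d) 50 (board's 69 disregarded) > 48 — meets.
  Stage 1 carried; the final stage is satisfied.
With every stage satisfied, the shareholder prevails.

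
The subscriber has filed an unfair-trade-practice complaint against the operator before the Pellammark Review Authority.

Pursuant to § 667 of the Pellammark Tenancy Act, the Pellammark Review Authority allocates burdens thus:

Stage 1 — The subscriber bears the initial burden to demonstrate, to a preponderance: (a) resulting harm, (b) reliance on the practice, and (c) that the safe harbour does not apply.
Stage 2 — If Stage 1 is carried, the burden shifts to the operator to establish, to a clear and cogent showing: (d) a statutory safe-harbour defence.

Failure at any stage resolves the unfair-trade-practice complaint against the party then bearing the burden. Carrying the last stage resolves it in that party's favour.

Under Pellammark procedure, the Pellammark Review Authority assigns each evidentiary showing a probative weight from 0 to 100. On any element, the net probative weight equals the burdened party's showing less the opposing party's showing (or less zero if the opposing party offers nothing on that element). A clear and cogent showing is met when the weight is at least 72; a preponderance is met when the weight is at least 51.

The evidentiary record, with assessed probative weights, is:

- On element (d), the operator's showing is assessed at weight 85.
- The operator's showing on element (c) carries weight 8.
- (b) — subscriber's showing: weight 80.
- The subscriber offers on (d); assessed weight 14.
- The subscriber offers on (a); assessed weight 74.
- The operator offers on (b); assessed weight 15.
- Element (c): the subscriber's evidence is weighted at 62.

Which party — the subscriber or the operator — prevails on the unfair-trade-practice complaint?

subscriber

Stage 1 (subscriber, a preponderance, weight is at least 51): (a) 74 ≥ 51 — meets; (b) net 80−15=65 ≥ 51 — meets; (c) net 62−8=54 ≥ 51 — meets.
  The subscriber carries Stage 1; the operator now bears the burden.
Stage 2 (operator, a clear and cogent showing, weight is at least 72): (d) net 85−14=71 < 72 — fails.
  Stage 2 not carried; the operator fails its burden.
The analysis ends at Stage 2; the subscriber prevails.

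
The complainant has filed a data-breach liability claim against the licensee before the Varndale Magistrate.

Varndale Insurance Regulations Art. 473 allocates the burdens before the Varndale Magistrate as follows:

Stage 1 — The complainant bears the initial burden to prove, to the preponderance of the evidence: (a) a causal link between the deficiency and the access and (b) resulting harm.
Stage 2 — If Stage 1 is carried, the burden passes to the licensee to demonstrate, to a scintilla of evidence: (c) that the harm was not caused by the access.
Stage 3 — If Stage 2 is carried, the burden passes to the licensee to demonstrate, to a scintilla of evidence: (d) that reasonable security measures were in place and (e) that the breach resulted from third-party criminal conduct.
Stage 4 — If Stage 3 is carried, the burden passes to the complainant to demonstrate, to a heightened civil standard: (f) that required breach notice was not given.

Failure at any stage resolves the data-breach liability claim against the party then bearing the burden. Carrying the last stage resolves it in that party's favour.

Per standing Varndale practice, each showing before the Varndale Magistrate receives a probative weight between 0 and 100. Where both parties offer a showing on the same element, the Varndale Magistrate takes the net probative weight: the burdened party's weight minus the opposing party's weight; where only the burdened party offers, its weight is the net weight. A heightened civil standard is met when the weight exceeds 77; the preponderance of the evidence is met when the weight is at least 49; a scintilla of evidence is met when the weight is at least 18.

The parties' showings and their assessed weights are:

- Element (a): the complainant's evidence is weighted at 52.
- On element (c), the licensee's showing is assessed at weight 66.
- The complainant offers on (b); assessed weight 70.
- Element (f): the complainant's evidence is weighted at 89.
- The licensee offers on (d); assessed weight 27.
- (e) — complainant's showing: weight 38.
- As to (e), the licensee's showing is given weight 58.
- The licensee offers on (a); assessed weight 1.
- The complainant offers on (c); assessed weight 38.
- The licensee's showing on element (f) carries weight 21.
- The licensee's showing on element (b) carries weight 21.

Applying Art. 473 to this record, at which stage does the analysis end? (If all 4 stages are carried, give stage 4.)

At Stage 1 the complainant must meet the preponderance of the evidence (weight is at least 49): on (a) the weight is 52 less the opposing 1 gives net 51, ≥ 49, so (a) meets the standard; on (b) the weight is 70 less the opposing 21 gives net 49, which does reach 49, so (b) meets the standard.
  All elements met. The burden passes to the licensee.
At Stage 2 the licensee must meet a scintilla of evidence (weight is at least 18): on (c) the weight is 66 less the opposing 38 gives net 28, ≥ 18, so (c) meets the standard.
  All elements met. The licensee retains the burden for Stage 3.
At Stage 3 the licensee must meet a scintilla of evidence (weight is at least 18): on (d) the weight is 27, which does reach 18, so (d) meets the standard; on (e) the weight is 58 less the opposing 38 gives net 20, which does reach 18, so (e) meets the standard.
  The licensee carries Stage 3; the complainant now bears the burden.
At Stage 4 the complainant must meet a heightened civil standard (weight exceeds 77): on (f) the weight is 89 less the opposing 21 gives net 68, which does not exceed 77, so (f) does not meet the standard.
  Stage 4 not carried; the complainant fails its burden.
The licensee prevails.

stage 4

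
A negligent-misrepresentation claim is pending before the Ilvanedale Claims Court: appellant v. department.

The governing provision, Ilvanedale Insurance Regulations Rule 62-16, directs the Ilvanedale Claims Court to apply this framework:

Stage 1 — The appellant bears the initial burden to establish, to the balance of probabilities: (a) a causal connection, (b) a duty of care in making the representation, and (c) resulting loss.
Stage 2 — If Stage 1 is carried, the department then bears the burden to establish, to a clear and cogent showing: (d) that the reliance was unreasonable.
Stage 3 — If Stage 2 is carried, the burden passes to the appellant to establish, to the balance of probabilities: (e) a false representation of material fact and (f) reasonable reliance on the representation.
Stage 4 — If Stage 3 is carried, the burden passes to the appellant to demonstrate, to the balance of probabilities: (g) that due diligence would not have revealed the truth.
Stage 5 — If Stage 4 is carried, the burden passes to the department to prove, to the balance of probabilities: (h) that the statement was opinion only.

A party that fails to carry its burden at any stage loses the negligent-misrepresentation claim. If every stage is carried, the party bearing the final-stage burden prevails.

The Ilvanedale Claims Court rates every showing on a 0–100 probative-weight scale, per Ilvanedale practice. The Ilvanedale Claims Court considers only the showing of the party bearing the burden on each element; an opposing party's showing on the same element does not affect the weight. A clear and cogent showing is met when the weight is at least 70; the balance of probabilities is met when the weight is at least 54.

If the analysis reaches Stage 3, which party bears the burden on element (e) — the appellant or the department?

Stage 3's rule assigns the burden to the appellant (to the balance of probabilities).

appellant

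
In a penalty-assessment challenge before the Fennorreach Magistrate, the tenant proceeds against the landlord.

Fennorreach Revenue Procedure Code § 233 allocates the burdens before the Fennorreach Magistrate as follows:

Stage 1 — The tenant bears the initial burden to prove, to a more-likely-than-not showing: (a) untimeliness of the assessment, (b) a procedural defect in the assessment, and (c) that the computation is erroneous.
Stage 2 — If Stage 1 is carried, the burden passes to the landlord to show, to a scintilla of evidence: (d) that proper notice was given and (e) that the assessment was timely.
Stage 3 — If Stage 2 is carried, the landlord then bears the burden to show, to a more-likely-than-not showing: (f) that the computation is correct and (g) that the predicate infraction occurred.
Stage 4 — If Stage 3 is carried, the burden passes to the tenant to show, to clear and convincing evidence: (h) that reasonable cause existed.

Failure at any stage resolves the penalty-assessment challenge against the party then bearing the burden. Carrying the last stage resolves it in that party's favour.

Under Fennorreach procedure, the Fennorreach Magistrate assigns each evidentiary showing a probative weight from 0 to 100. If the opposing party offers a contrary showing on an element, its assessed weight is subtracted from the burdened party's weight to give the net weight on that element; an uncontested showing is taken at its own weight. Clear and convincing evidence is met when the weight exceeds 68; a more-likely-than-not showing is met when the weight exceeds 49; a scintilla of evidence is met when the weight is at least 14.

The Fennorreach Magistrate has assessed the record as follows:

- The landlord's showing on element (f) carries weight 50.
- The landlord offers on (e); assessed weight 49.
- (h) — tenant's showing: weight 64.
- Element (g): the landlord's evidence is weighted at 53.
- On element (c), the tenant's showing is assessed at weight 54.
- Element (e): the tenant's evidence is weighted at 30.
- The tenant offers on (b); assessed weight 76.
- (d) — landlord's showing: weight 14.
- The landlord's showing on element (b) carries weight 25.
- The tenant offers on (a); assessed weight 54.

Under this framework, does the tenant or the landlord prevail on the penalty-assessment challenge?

landlord

Stage 1 — burden on tenant; standard: a more-likely-than-not showing (weight exceeds 49).
    (a): 54 > 49 [met]
    (b): 76 − 25 = 51 > 49 [met]
    (c): 54 > 49 [met]
  All elements met. The burden passes to the landlord.
Stage 2 — burden on landlord; standard: a scintilla of evidence (weight is at least 14).
    (d): 14 ≥ 14 [met]
    (e): 49 − 30 = 19 ≥ 14 [met]
  Stage 2 carried; the burden remains with the landlord.
Stage 3 — burden on landlord; standard: a more-likely-than-not showing (weight exceeds 49).
    (f): 50 > 49 [met]
    (g): 53 > 49 [met]
  All elements met. The burden passes to the tenant.
Stage 4 — burden on tenant; standard: clear and convincing evidence (weight exceeds 68).
    (h): 64 ≤ 68 [not met]
  Not every element is met, so the tenant fails to carry Stage 4.
So the landlord prevails.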